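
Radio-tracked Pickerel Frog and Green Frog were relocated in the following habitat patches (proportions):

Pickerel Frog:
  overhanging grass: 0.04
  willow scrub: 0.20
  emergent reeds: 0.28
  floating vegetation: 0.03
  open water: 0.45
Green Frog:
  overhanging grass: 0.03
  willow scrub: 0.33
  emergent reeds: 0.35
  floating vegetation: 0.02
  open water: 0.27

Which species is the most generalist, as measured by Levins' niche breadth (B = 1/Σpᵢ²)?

Green Frog

Σp_Pickᵢ² = 0.04² + 0.20² + 0.28² + 0.03² + 0.45² = 0.0016 + 0.0400 + 0.0784 + 0.0009 + 0.2025 = 0.3234
B_Pick = 1 / 0.3234 = 3.0921
Σp_Greeᵢ² = 0.03² + 0.33² + 0.35² + 0.02² + 0.27² = 0.0009 + 0.1089 + 0.1225 + 0.0004 + 0.0729 = 0.3056
B_Gree = 1 / 0.3056 = 3.2723
Highest B → broadest niche (most generalist): Green Frog (B = 3.27).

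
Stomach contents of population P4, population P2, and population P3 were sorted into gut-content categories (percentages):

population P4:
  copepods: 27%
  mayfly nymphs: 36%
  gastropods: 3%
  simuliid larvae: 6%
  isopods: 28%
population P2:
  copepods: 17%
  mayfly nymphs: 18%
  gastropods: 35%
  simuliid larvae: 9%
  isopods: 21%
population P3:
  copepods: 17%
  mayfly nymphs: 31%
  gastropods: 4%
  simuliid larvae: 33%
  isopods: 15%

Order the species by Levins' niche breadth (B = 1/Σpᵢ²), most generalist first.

population P2 > population P3 > population P4

Convert percentages to proportions (divide by 100).
Σp_P4ᵢ² = 0.27² + 0.36² + 0.03² + 0.06² + 0.28² = 0.0729 + 0.1296 + 0.0009 + 0.0036 + 0.0784 = 0.2854
B_P4 = 1 / 0.2854 = 3.5039
Σp_P2ᵢ² = 0.17² + 0.18² + 0.35² + 0.09² + 0.21² = 0.0289 + 0.0324 + 0.1225 + 0.0081 + 0.0441 = 0.2360
B_P2 = 1 / 0.2360 = 4.2373
Σp_P3ᵢ² = 0.17² + 0.31² + 0.04² + 0.33² + 0.15² = 0.0289 + 0.0961 + 0.0016 + 0.1089 + 0.0225 = 0.2580
B_P3 = 1 / 0.2580 = 3.8760
Ranking by B (broadest → narrowest): population P2 (4.24) > population P3 (3.88) > population P4 (3.50)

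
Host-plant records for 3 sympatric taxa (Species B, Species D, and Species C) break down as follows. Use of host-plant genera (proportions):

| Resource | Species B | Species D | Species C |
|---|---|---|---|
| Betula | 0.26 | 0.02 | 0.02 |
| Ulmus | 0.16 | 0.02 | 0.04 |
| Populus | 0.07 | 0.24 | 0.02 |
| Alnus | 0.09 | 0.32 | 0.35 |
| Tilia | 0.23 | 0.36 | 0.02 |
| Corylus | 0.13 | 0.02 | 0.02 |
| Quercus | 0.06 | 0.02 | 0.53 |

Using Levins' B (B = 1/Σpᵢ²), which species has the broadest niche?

Σp_Bᵢ² = 0.26² + 0.16² + 0.07² + 0.09² + 0.23² + 0.13² + 0.06² = 0.0676 + 0.0256 + 0.0049 + 0.0081 + 0.0529 + 0.0169 + 0.0036 = 0.1796
B_B = 1 / 0.1796 = 5.5679
Σp_Dᵢ² = 0.02² + 0.02² + 0.24² + 0.32² + 0.36² + 0.02² + 0.02² = 0.0004 + 0.0004 + 0.0576 + 0.1024 + 0.1296 + 0.0004 + 0.0004 = 0.2912
B_D = 1 / 0.2912 = 3.4341
Σp_Cᵢ² = 0.02² + 0.04² + 0.02² + 0.35² + 0.02² + 0.02² + 0.53² = 0.0004 + 0.0016 + 0.0004 + 0.1225 + 0.0004 + 0.0004 + 0.2809 = 0.4066
B_C = 1 / 0.4066 = 2.4594
Highest B → broadest niche (most generalist): Species B (B = 5.57).

Species B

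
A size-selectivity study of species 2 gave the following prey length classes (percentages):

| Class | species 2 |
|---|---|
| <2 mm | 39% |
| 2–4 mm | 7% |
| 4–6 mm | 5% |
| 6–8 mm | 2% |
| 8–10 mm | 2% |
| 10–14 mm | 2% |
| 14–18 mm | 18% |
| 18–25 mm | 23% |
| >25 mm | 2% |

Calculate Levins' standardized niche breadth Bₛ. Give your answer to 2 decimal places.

Convert percentages to proportions (divide by 100).
Σpᵢ² = 0.39² + 0.07² + 0.05² + 0.02² + 0.02² + 0.02² + 0.18² + 0.23² + 0.02² = 0.1521 + 0.0049 + 0.0025 + 0.0004 + 0.0004 + 0.0004 + 0.0324 + 0.0529 + 0.0004 = 0.2464
B = 1 / 0.2464 = 4.0584
Bₛ = (B − 1)/(n − 1) = (4.0584 − 1)/(9 − 1) = 3.0584/8 = 0.3823

0.38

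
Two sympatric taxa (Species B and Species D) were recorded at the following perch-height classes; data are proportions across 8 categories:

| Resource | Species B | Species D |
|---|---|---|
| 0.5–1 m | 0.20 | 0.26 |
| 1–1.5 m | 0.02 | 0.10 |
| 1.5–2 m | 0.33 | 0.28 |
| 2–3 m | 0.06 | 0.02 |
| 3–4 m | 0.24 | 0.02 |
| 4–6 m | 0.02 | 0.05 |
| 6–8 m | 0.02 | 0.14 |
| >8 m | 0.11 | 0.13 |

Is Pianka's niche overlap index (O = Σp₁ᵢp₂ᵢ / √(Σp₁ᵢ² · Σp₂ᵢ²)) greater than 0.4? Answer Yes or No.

Σ p₁ᵢp₂ᵢ = 0.0520 + 0.0020 + 0.0924 + 0.0012 + 0.0048 + 0.0010 + 0.0028 + 0.0143 = 0.1705
Σp_1ᵢ² = 0.20² + 0.02² + 0.33² + 0.06² + 0.24² + 0.02² + 0.02² + 0.11² = 0.0400 + 0.0004 + 0.1089 + 0.0036 + 0.0576 + 0.0004 + 0.0004 + 0.0121 = 0.2234
Σp_2ᵢ² = 0.26² + 0.10² + 0.28² + 0.02² + 0.02² + 0.05² + 0.14² + 0.13² = 0.0676 + 0.0100 + 0.0784 + 0.0004 + 0.0004 + 0.0025 + 0.0196 + 0.0169 = 0.1958
O = 0.1705 / √(0.2234 × 0.1958) = 0.1705 / 0.20915 = 0.8152
O = 0.8152 > 0.4 → Yes.

Yes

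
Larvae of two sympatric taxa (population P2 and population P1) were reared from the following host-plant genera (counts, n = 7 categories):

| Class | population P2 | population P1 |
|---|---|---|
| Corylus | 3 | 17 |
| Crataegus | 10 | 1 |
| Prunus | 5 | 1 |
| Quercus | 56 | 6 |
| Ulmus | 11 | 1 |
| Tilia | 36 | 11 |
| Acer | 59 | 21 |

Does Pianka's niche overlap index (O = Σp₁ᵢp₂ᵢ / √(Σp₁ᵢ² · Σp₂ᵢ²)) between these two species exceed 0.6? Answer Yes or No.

Proportions for population P2 (n=180): 3/180=0.0167, 10/180=0.0556, 5/180=0.0278, 56/180=0.3111, 11/180=0.0611, 36/180=0.2000, 59/180=0.3278
Proportions for population P1 (n=58): 17/58=0.2931, 1/58=0.0172, 1/58=0.0172, 6/58=0.1034, 1/58=0.0172, 11/58=0.1897, 21/58=0.3621
Σ p₁ᵢp₂ᵢ = 0.004895 + 0.000956 + 0.000478 + 0.032168 + 0.001051 + 0.037940 + 0.118696 = 0.196184
Σp_1ᵢ² = 0.0167² + 0.0556² + 0.0278² + 0.3111² + 0.0611² + 0.2000² + 0.3278² = 0.000279 + 0.003091 + 0.000773 + 0.096783 + 0.003733 + 0.040000 + 0.107453 = 0.252112
Σp_2ᵢ² = 0.2931² + 0.0172² + 0.0172² + 0.1034² + 0.0172² + 0.1897² + 0.3621² = 0.085908 + 0.000296 + 0.000296 + 0.010692 + 0.000296 + 0.035986 + 0.131116 = 0.264590
O = 0.196184 / √(0.252112 × 0.264590) = 0.196184 / 0.2582757 = 0.7596
O = 0.7596 > 0.6 → Yes.

Yes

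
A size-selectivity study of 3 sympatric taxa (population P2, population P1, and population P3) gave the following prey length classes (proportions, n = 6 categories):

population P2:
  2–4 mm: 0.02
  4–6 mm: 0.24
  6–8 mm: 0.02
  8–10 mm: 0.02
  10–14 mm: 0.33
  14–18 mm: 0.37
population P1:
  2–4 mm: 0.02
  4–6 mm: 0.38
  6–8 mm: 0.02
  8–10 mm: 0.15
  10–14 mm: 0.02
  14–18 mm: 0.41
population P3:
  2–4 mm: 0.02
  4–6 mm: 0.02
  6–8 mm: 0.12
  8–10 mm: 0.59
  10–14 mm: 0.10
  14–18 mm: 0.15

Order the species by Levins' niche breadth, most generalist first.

population P2 > population P1 > population P3

Σp_P2ᵢ² = 0.02² + 0.24² + 0.02² + 0.02² + 0.33² + 0.37² = 0.0004 + 0.0576 + 0.0004 + 0.0004 + 0.1089 + 0.1369 = 0.3046
B_P2 = 1 / 0.3046 = 3.2830
Σp_P1ᵢ² = 0.02² + 0.38² + 0.02² + 0.15² + 0.02² + 0.41² = 0.0004 + 0.1444 + 0.0004 + 0.0225 + 0.0004 + 0.1681 = 0.3362
B_P1 = 1 / 0.3362 = 2.9744
Σp_P3ᵢ² = 0.02² + 0.02² + 0.12² + 0.59² + 0.10² + 0.15² = 0.0004 + 0.0004 + 0.0144 + 0.3481 + 0.0100 + 0.0225 = 0.3958
B_P3 = 1 / 0.3958 = 2.5265
Ranking by B (broadest → narrowest): population P2 (3.28) > population P1 (2.97) > population P3 (2.53)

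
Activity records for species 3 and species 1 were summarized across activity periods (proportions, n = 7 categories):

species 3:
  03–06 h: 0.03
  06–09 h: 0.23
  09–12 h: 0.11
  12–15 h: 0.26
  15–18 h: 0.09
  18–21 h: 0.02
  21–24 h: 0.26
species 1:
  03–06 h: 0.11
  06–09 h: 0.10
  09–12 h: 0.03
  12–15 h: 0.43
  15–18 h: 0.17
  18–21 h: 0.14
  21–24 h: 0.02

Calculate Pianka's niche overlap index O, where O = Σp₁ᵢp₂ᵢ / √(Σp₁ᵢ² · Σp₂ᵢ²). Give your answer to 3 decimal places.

Σ p₁ᵢp₂ᵢ = 0.0033 + 0.0230 + 0.0033 + 0.1118 + 0.0153 + 0.0028 + 0.0052 = 0.1647
Σp_1ᵢ² = 0.03² + 0.23² + 0.11² + 0.26² + 0.09² + 0.02² + 0.26² = 0.0009 + 0.0529 + 0.0121 + 0.0676 + 0.0081 + 0.0004 + 0.0676 = 0.2096
Σp_2ᵢ² = 0.11² + 0.10² + 0.03² + 0.43² + 0.17² + 0.14² + 0.02² = 0.0121 + 0.0100 + 0.0009 + 0.1849 + 0.0289 + 0.0196 + 0.0004 = 0.2568
O = 0.1647 / √(0.2096 × 0.2568) = 0.1647 / 0.232003 = 0.70990

0.710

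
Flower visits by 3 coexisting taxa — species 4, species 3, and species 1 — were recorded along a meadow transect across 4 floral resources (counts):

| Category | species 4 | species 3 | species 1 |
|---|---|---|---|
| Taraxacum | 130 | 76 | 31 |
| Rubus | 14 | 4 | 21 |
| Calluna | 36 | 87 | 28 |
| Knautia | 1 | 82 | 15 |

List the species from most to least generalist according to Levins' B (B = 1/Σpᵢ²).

species 1 > species 3 > species 4

Proportions for species 4 (n=181): 130/181=0.7182, 14/181=0.0773, 36/181=0.1989, 1/181=0.0055
Proportions for species 3 (n=249): 76/249=0.3052, 4/249=0.0161, 87/249=0.3494, 82/249=0.3293
Proportions for species 1 (n=95): 31/95=0.3263, 21/95=0.2211, 28/95=0.2947, 15/95=0.1579
Σp_4ᵢ² = 0.7182² + 0.0773² + 0.1989² + 0.0055² = 0.515811 + 0.005975 + 0.039561 + 0.000030 = 0.561377
B_4 = 1 / 0.561377 = 1.7813
Σp_3ᵢ² = 0.3052² + 0.0161² + 0.3494² + 0.3293² = 0.093147 + 0.000259 + 0.122080 + 0.108438 = 0.323924
B_3 = 1 / 0.323924 = 3.0871
Σp_1ᵢ² = 0.3263² + 0.2211² + 0.2947² + 0.1579² = 0.106472 + 0.048885 + 0.086848 + 0.024932 = 0.267137
B_1 = 1 / 0.267137 = 3.7434
Ranking by B (broadest → narrowest): species 1 (3.74) > species 3 (3.09) > species 4 (1.78)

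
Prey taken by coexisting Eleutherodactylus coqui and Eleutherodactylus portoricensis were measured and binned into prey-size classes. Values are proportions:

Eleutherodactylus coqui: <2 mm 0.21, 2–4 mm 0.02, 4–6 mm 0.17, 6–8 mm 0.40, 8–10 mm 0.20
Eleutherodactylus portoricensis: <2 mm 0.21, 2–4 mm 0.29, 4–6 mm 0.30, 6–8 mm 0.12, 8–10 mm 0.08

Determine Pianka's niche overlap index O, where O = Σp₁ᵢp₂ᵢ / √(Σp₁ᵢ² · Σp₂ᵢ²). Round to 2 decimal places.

Σ p₁ᵢp₂ᵢ = 0.0441 + 0.0058 + 0.0510 + 0.0480 + 0.0160 = 0.1649
Σp_1ᵢ² = 0.21² + 0.02² + 0.17² + 0.40² + 0.20² = 0.0441 + 0.0004 + 0.0289 + 0.1600 + 0.0400 = 0.2734
Σp_2ᵢ² = 0.21² + 0.29² + 0.30² + 0.12² + 0.08² = 0.0441 + 0.0841 + 0.0900 + 0.0144 + 0.0064 = 0.2390
O = 0.1649 / √(0.2734 × 0.2390) = 0.1649 / 0.25562 = 0.6451

0.65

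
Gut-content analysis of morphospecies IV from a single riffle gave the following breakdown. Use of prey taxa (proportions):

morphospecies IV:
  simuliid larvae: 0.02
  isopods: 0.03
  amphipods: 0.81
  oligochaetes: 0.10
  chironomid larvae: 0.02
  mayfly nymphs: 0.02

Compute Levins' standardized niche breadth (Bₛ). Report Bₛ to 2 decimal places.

0.10

Σpᵢ² = 0.02² + 0.03² + 0.81² + 0.10² + 0.02² + 0.02² = 0.0004 + 0.0009 + 0.6561 + 0.0100 + 0.0004 + 0.0004 = 0.6682
B = 1 / 0.6682 = 1.4966
Bₛ = (B − 1)/(n − 1) = (1.4966 − 1)/(6 − 1) = 0.4966/5 = 0.0993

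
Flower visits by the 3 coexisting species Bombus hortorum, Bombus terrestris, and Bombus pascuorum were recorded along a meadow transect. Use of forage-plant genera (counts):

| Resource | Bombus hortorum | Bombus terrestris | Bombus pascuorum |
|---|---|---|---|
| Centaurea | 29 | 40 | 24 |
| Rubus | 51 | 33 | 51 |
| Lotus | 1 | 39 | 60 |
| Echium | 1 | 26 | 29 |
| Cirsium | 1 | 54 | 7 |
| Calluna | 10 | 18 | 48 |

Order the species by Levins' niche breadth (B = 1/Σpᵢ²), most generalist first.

Proportions for Bombus hortorum (n=93): 29/93=0.3118, 51/93=0.5484, 1/93=0.0108, 1/93=0.0108, 1/93=0.0108, 10/93=0.1075
Proportions for Bombus terrestris (n=210): 40/210=0.1905, 33/210=0.1571, 39/210=0.1857, 26/210=0.1238, 54/210=0.2571, 18/210=0.0857
Proportions for Bombus pascuorum (n=219): 24/219=0.1096, 51/219=0.2329, 60/219=0.2740, 29/219=0.1324, 7/219=0.0320, 48/219=0.2192
Σp_hortᵢ² = 0.3118² + 0.5484² + 0.0108² + 0.0108² + 0.0108² + 0.1075² = 0.097219 + 0.300743 + 0.000117 + 0.000117 + 0.000117 + 0.011556 = 0.409869
B_hort = 1 / 0.409869 = 2.4398
Σp_terrᵢ² = 0.1905² + 0.1571² + 0.1857² + 0.1238² + 0.2571² + 0.0857² = 0.036290 + 0.024680 + 0.034484 + 0.015326 + 0.066100 + 0.007344 = 0.184224
B_terr = 1 / 0.184224 = 5.4282
Σp_pascᵢ² = 0.1096² + 0.2329² + 0.2740² + 0.1324² + 0.0320² + 0.2192² = 0.012012 + 0.054242 + 0.075076 + 0.017530 + 0.001024 + 0.048049 = 0.207933
B_pasc = 1 / 0.207933 = 4.8092
Ranking by B (broadest → narrowest): Bombus terrestris (5.43) > Bombus pascuorum (4.81) > Bombus hortorum (2.44)

Bombus terrestris > Bombus pascuorum > Bombus hortorum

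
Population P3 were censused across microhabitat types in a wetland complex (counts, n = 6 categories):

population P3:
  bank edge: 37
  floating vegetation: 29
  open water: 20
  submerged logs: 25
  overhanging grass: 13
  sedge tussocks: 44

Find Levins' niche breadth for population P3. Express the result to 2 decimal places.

Proportions for population P3 (n=168): 37/168=0.2202, 29/168=0.1726, 20/168=0.1190, 25/168=0.1488, 13/168=0.0774, 44/168=0.2619
Σpᵢ² = 0.2202² + 0.1726² + 0.1190² + 0.1488² + 0.0774² + 0.2619² = 0.048488 + 0.029791 + 0.014161 + 0.022141 + 0.005991 + 0.068592 = 0.189164
B = 1 / 0.189164 = 5.2864

5.29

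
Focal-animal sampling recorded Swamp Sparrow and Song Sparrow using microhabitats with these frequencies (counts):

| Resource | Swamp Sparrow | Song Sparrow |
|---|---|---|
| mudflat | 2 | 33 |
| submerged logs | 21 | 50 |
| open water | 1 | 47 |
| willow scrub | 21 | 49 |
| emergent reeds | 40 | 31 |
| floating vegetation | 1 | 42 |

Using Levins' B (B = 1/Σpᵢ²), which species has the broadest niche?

Song Sparrow

Proportions for Swamp Sparrow (n=86): 2/86=0.0233, 21/86=0.2442, 1/86=0.0116, 21/86=0.2442, 40/86=0.4651, 1/86=0.0116
Proportions for Song Sparrow (n=252): 33/252=0.1310, 50/252=0.1984, 47/252=0.1865, 49/252=0.1944, 31/252=0.1230, 42/252=0.1667
Σp_Swamᵢ² = 0.0233² + 0.2442² + 0.0116² + 0.2442² + 0.4651² + 0.0116² = 0.000543 + 0.059634 + 0.000135 + 0.059634 + 0.216318 + 0.000135 = 0.336399
B_Swam = 1 / 0.336399 = 2.9727
Σp_Songᵢ² = 0.1310² + 0.1984² + 0.1865² + 0.1944² + 0.1230² + 0.1667² = 0.017161 + 0.039363 + 0.034782 + 0.037791 + 0.015129 + 0.027789 = 0.172015
B_Song = 1 / 0.172015 = 5.8134
Highest B → broadest niche (most generalist): Song Sparrow (B = 5.81).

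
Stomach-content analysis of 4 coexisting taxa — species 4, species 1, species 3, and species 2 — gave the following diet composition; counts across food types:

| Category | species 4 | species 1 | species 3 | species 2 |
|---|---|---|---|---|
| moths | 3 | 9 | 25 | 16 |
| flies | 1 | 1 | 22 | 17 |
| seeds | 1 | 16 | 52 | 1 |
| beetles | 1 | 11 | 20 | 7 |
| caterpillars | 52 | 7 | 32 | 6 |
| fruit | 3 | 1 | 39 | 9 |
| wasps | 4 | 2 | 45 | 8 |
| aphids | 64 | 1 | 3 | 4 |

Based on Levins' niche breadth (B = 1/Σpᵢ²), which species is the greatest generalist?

species 3

Proportions for species 4 (n=129): 3/129=0.0233, 1/129=0.0078, 1/129=0.0078, 1/129=0.0078, 52/129=0.4031, 3/129=0.0233, 4/129=0.0310, 64/129=0.4961
Proportions for species 1 (n=48): 9/48=0.1875, 1/48=0.0208, 16/48=0.3333, 11/48=0.2292, 7/48=0.1458, 1/48=0.0208, 2/48=0.0417, 1/48=0.0208
Proportions for species 3 (n=238): 25/238=0.1050, 22/238=0.0924, 52/238=0.2185, 20/238=0.0840, 32/238=0.1345, 39/238=0.1639, 45/238=0.1891, 3/238=0.0126
Proportions for species 2 (n=68): 16/68=0.2353, 17/68=0.2500, 1/68=0.0147, 7/68=0.1029, 6/68=0.0882, 9/68=0.1324, 8/68=0.1176, 4/68=0.0588
Σp_4ᵢ² = 0.0233² + 0.0078² + 0.0078² + 0.0078² + 0.4031² + 0.0233² + 0.0310² + 0.4961² = 0.000543 + 0.000061 + 0.000061 + 0.000061 + 0.162490 + 0.000543 + 0.000961 + 0.246115 = 0.410835
B_4 = 1 / 0.410835 = 2.4341
Σp_1ᵢ² = 0.1875² + 0.0208² + 0.3333² + 0.2292² + 0.1458² + 0.0208² + 0.0417² + 0.0208² = 0.035156 + 0.000433 + 0.111089 + 0.052533 + 0.021258 + 0.000433 + 0.001739 + 0.000433 = 0.223074
B_1 = 1 / 0.223074 = 4.4828
Σp_3ᵢ² = 0.1050² + 0.0924² + 0.2185² + 0.0840² + 0.1345² + 0.1639² + 0.1891² + 0.0126² = 0.011025 + 0.008538 + 0.047742 + 0.007056 + 0.018090 + 0.026863 + 0.035759 + 0.000159 = 0.155232
B_3 = 1 / 0.155232 = 6.4420
Σp_2ᵢ² = 0.2353² + 0.2500² + 0.0147² + 0.1029² + 0.0882² + 0.1324² + 0.1176² + 0.0588² = 0.055366 + 0.062500 + 0.000216 + 0.010588 + 0.007779 + 0.017530 + 0.013830 + 0.003457 = 0.171266
B_2 = 1 / 0.171266 = 5.8389
Highest B → broadest niche (most generalist): species 3 (B = 6.44).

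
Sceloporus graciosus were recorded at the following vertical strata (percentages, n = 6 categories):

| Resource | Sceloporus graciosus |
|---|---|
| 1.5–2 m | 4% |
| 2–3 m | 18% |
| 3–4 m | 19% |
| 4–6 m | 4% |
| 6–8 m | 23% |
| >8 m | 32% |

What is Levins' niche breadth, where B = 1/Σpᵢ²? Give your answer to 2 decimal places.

Convert percentages to proportions (divide by 100).
Σpᵢ² = 0.04² + 0.18² + 0.19² + 0.04² + 0.23² + 0.32² = 0.0016 + 0.0324 + 0.0361 + 0.0016 + 0.0529 + 0.1024 = 0.2270
B = 1 / 0.2270 = 4.4053

4.41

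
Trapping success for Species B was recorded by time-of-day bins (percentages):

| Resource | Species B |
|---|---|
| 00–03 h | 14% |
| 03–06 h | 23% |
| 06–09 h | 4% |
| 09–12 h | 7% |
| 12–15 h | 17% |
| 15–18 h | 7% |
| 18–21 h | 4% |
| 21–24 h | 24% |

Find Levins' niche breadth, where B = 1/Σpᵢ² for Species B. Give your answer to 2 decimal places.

Convert percentages to proportions (divide by 100).
Σpᵢ² = 0.14² + 0.23² + 0.04² + 0.07² + 0.17² + 0.07² + 0.04² + 0.24² = 0.0196 + 0.0529 + 0.0016 + 0.0049 + 0.0289 + 0.0049 + 0.0016 + 0.0576 = 0.1720
B = 1 / 0.1720 = 5.8140

5.81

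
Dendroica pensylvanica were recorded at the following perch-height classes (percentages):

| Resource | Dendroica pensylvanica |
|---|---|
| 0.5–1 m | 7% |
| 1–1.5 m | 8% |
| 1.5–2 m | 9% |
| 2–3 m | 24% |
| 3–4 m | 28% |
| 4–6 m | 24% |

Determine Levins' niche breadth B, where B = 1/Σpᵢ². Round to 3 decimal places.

Convert percentages to proportions (divide by 100).
Σpᵢ² = 0.07² + 0.08² + 0.09² + 0.24² + 0.28² + 0.24² = 0.0049 + 0.0064 + 0.0081 + 0.0576 + 0.0784 + 0.0576 = 0.2130
B = 1 / 0.2130 = 4.69484

4.695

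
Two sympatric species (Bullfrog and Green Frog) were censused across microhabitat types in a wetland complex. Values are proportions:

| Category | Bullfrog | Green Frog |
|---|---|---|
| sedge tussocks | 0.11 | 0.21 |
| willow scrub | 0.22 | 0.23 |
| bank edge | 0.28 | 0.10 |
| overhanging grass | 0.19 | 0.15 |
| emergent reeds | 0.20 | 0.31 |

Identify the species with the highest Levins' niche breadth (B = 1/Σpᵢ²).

Bullfrog

Σp_Bullᵢ² = 0.11² + 0.22² + 0.28² + 0.19² + 0.20² = 0.0121 + 0.0484 + 0.0784 + 0.0361 + 0.0400 = 0.2150
B_Bull = 1 / 0.2150 = 4.6512
Σp_Frogᵢ² = 0.21² + 0.23² + 0.10² + 0.15² + 0.31² = 0.0441 + 0.0529 + 0.0100 + 0.0225 + 0.0961 = 0.2256
B_Frog = 1 / 0.2256 = 4.4326
Highest B → broadest niche (most generalist): Bullfrog (B = 4.65).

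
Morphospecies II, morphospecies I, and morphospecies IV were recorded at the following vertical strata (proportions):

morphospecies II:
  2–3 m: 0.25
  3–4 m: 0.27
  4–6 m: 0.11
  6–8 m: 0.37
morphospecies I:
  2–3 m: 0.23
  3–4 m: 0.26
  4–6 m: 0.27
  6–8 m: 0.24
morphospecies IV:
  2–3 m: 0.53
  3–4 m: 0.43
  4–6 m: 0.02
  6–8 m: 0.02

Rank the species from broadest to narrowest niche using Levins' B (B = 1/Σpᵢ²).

morphospecies I > morphospecies II > morphospecies IV

Σp_IIᵢ² = 0.25² + 0.27² + 0.11² + 0.37² = 0.0625 + 0.0729 + 0.0121 + 0.1369 = 0.2844
B_II = 1 / 0.2844 = 3.5162
Σp_Iᵢ² = 0.23² + 0.26² + 0.27² + 0.24² = 0.0529 + 0.0676 + 0.0729 + 0.0576 = 0.2510
B_I = 1 / 0.2510 = 3.9841
Σp_IVᵢ² = 0.53² + 0.43² + 0.02² + 0.02² = 0.2809 + 0.1849 + 0.0004 + 0.0004 = 0.4666
B_IV = 1 / 0.4666 = 2.1432
Ranking by B (broadest → narrowest): morphospecies I (3.98) > morphospecies II (3.52) > morphospecies IV (2.14)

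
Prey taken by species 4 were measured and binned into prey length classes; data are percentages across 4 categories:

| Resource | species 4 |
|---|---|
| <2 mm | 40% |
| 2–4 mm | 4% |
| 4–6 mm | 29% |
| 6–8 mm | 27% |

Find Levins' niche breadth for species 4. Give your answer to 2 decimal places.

3.14

Convert percentages to proportions (divide by 100).
Σpᵢ² = 0.40² + 0.04² + 0.29² + 0.27² = 0.1600 + 0.0016 + 0.0841 + 0.0729 = 0.3186
B = 1 / 0.3186 = 3.1387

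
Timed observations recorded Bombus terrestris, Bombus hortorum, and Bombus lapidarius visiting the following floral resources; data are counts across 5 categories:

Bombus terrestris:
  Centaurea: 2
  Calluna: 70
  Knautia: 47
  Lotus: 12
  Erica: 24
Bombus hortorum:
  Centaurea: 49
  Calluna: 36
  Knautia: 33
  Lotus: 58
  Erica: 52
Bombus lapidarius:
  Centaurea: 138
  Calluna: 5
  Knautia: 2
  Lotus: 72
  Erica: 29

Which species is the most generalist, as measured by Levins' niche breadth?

Bombus hortorum

Proportions for Bombus terrestris (n=155): 2/155=0.0129, 70/155=0.4516, 47/155=0.3032, 12/155=0.0774, 24/155=0.1548
Proportions for Bombus hortorum (n=228): 49/228=0.2149, 36/228=0.1579, 33/228=0.1447, 58/228=0.2544, 52/228=0.2281
Proportions for Bombus lapidarius (n=246): 138/246=0.5610, 5/246=0.0203, 2/246=0.0081, 72/246=0.2927, 29/246=0.1179
Σp_terrᵢ² = 0.0129² + 0.4516² + 0.3032² + 0.0774² + 0.1548² = 0.000166 + 0.203943 + 0.091930 + 0.005991 + 0.023963 = 0.325993
B_terr = 1 / 0.325993 = 3.0676
Σp_hortᵢ² = 0.2149² + 0.1579² + 0.1447² + 0.2544² + 0.2281² = 0.046182 + 0.024932 + 0.020938 + 0.064719 + 0.052030 = 0.208801
B_hort = 1 / 0.208801 = 4.7892
Σp_lapiᵢ² = 0.5610² + 0.0203² + 0.0081² + 0.2927² + 0.1179² = 0.314721 + 0.000412 + 0.000066 + 0.085673 + 0.013900 = 0.414772
B_lapi = 1 / 0.414772 = 2.4110
Highest B → broadest niche (most generalist): Bombus hortorum (B = 4.79).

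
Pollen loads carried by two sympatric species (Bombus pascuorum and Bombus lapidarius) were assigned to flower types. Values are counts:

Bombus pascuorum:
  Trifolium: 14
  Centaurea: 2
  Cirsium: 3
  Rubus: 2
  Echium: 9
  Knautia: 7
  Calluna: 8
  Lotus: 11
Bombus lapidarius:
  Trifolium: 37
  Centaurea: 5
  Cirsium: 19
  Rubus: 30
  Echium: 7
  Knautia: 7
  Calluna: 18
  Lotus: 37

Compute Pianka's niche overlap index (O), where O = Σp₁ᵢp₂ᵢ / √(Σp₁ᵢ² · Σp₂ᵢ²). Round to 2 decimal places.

Proportions for Bombus pascuorum (n=56): 14/56=0.2500, 2/56=0.0357, 3/56=0.0536, 2/56=0.0357, 9/56=0.1607, 7/56=0.1250, 8/56=0.1429, 11/56=0.1964
Proportions for Bombus lapidarius (n=160): 37/160=0.2313, 5/160=0.0313, 19/160=0.1188, 30/160=0.1875, 7/160=0.0438, 7/160=0.0438, 18/160=0.1125, 37/160=0.2313
Σ p₁ᵢp₂ᵢ = 0.057825 + 0.001117 + 0.006368 + 0.006694 + 0.007039 + 0.005475 + 0.016076 + 0.045427 = 0.146021
Σp_1ᵢ² = 0.2500² + 0.0357² + 0.0536² + 0.0357² + 0.1607² + 0.1250² + 0.1429² + 0.1964² = 0.062500 + 0.001274 + 0.002873 + 0.001274 + 0.025824 + 0.015625 + 0.020420 + 0.038573 = 0.168363
Σp_2ᵢ² = 0.2313² + 0.0313² + 0.1188² + 0.1875² + 0.0438² + 0.0438² + 0.1125² + 0.2313² = 0.053500 + 0.000980 + 0.014113 + 0.035156 + 0.001918 + 0.001918 + 0.012656 + 0.053500 = 0.173741
O = 0.146021 / √(0.168363 × 0.173741) = 0.146021 / 0.1710309 = 0.8538

0.85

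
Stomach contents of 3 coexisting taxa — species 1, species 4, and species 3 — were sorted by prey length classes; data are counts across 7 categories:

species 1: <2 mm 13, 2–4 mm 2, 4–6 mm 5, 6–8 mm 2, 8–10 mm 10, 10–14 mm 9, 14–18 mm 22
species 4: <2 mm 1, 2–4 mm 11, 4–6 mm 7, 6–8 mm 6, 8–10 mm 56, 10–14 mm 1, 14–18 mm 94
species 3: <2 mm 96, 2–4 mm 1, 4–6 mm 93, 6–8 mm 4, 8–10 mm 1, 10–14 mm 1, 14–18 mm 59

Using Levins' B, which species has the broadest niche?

Proportions for species 1 (n=63): 13/63=0.2063, 2/63=0.0317, 5/63=0.0794, 2/63=0.0317, 10/63=0.1587, 9/63=0.1429, 22/63=0.3492
Proportions for species 4 (n=176): 1/176=0.0057, 11/176=0.0625, 7/176=0.0398, 6/176=0.0341, 56/176=0.3182, 1/176=0.0057, 94/176=0.5341
Proportions for species 3 (n=255): 96/255=0.3765, 1/255=0.0039, 93/255=0.3647, 4/255=0.0157, 1/255=0.0039, 1/255=0.0039, 59/255=0.2314
Σp_1ᵢ² = 0.2063² + 0.0317² + 0.0794² + 0.0317² + 0.1587² + 0.1429² + 0.3492² = 0.042560 + 0.001005 + 0.006304 + 0.001005 + 0.025186 + 0.020420 + 0.121941 = 0.218421
B_1 = 1 / 0.218421 = 4.5783
Σp_4ᵢ² = 0.0057² + 0.0625² + 0.0398² + 0.0341² + 0.3182² + 0.0057² + 0.5341² = 0.000032 + 0.003906 + 0.001584 + 0.001163 + 0.101251 + 0.000032 + 0.285263 = 0.393231
B_4 = 1 / 0.393231 = 2.5430
Σp_3ᵢ² = 0.3765² + 0.0039² + 0.3647² + 0.0157² + 0.0039² + 0.0039² + 0.2314² = 0.141752 + 0.000015 + 0.133006 + 0.000246 + 0.000015 + 0.000015 + 0.053546 = 0.328595
B_3 = 1 / 0.328595 = 3.0433
Highest B → broadest niche (most generalist): species 1 (B = 4.58).

species 1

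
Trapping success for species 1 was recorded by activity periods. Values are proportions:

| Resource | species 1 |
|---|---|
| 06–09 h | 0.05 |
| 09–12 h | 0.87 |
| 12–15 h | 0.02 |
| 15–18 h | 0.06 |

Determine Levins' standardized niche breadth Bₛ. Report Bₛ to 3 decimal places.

0.103

Σpᵢ² = 0.05² + 0.87² + 0.02² + 0.06² = 0.0025 + 0.7569 + 0.0004 + 0.0036 = 0.7634
B = 1 / 0.7634 = 1.30993
Bₛ = (B − 1)/(n − 1) = (1.30993 − 1)/(4 − 1) = 0.30993/3 = 0.10331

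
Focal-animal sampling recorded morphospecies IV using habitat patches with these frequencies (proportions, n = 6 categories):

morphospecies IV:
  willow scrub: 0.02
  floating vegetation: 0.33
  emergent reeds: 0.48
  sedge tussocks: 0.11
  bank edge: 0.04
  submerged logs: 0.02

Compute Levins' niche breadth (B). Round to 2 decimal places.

2.83

Σpᵢ² = 0.02² + 0.33² + 0.48² + 0.11² + 0.04² + 0.02² = 0.0004 + 0.1089 + 0.2304 + 0.0121 + 0.0016 + 0.0004 = 0.3538
B = 1 / 0.3538 = 2.8265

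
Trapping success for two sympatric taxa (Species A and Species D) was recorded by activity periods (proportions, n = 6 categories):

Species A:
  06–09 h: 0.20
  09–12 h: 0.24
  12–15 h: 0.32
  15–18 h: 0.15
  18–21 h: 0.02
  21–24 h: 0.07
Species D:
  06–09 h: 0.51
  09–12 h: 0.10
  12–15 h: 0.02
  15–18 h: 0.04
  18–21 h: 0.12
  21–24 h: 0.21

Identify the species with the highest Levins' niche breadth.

Σp_Aᵢ² = 0.20² + 0.24² + 0.32² + 0.15² + 0.02² + 0.07² = 0.0400 + 0.0576 + 0.1024 + 0.0225 + 0.0004 + 0.0049 = 0.2278
B_A = 1 / 0.2278 = 4.3898
Σp_Dᵢ² = 0.51² + 0.10² + 0.02² + 0.04² + 0.12² + 0.21² = 0.2601 + 0.0100 + 0.0004 + 0.0016 + 0.0144 + 0.0441 = 0.3306
B_D = 1 / 0.3306 = 3.0248
Highest B → broadest niche (most generalist): Species A (B = 4.39).

Species A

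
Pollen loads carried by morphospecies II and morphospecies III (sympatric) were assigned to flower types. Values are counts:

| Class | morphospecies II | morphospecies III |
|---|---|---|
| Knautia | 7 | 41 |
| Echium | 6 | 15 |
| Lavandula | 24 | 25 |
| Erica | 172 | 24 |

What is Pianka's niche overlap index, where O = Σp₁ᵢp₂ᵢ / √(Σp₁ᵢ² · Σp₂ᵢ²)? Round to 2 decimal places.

Proportions for morphospecies II (n=209): 7/209=0.0335, 6/209=0.0287, 24/209=0.1148, 172/209=0.8230
Proportions for morphospecies III (n=105): 41/105=0.3905, 15/105=0.1429, 25/105=0.2381, 24/105=0.2286
Σ p₁ᵢp₂ᵢ = 0.013082 + 0.004101 + 0.027334 + 0.188138 = 0.232655
Σp_1ᵢ² = 0.0335² + 0.0287² + 0.1148² + 0.8230² = 0.001122 + 0.000824 + 0.013179 + 0.677329 = 0.692454
Σp_2ᵢ² = 0.3905² + 0.1429² + 0.2381² + 0.2286² = 0.152490 + 0.020420 + 0.056692 + 0.052258 = 0.281860
O = 0.232655 / √(0.692454 × 0.281860) = 0.232655 / 0.4417862 = 0.5266

0.53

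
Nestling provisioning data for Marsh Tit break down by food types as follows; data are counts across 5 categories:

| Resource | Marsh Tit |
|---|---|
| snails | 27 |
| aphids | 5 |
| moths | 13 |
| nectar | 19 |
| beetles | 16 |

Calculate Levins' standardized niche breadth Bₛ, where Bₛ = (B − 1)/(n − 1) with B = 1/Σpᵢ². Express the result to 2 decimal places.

Proportions for Marsh Tit (n=80): 27/80=0.3375, 5/80=0.0625, 13/80=0.1625, 19/80=0.2375, 16/80=0.2000
Σpᵢ² = 0.3375² + 0.0625² + 0.1625² + 0.2375² + 0.2000² = 0.113906 + 0.003906 + 0.026406 + 0.056406 + 0.040000 = 0.240624
B = 1 / 0.240624 = 4.1559
Bₛ = (B − 1)/(n − 1) = (4.1559 − 1)/(5 − 1) = 3.1559/4 = 0.7890

0.79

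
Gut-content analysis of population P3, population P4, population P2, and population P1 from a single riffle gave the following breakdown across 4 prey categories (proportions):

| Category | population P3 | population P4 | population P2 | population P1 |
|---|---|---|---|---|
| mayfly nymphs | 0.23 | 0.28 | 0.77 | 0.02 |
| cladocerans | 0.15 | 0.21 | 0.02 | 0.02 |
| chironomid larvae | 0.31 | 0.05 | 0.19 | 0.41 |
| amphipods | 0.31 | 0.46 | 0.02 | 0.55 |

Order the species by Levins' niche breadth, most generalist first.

population P3 > population P4 > population P1 > population P2

Σp_P3ᵢ² = 0.23² + 0.15² + 0.31² + 0.31² = 0.0529 + 0.0225 + 0.0961 + 0.0961 = 0.2676
B_P3 = 1 / 0.2676 = 3.7369
Σp_P4ᵢ² = 0.28² + 0.21² + 0.05² + 0.46² = 0.0784 + 0.0441 + 0.0025 + 0.2116 = 0.3366
B_P4 = 1 / 0.3366 = 2.9709
Σp_P2ᵢ² = 0.77² + 0.02² + 0.19² + 0.02² = 0.5929 + 0.0004 + 0.0361 + 0.0004 = 0.6298
B_P2 = 1 / 0.6298 = 1.5878
Σp_P1ᵢ² = 0.02² + 0.02² + 0.41² + 0.55² = 0.0004 + 0.0004 + 0.1681 + 0.3025 = 0.4714
B_P1 = 1 / 0.4714 = 2.1213
Ranking by B (broadest → narrowest): population P3 (3.74) > population P4 (2.97) > population P1 (2.12) > population P2 (1.59)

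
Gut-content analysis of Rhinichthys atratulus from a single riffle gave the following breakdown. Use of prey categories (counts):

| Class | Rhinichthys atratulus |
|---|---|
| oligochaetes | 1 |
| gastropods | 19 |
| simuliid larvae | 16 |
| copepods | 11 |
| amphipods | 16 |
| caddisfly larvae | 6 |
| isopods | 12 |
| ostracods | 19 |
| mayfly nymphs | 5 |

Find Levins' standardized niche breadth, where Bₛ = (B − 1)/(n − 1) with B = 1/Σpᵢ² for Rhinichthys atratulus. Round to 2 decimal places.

Proportions for Rhinichthys atratulus (n=105): 1/105=0.0095, 19/105=0.1810, 16/105=0.1524, 11/105=0.1048, 16/105=0.1524, 6/105=0.0571, 12/105=0.1143, 19/105=0.1810, 5/105=0.0476
Σpᵢ² = 0.0095² + 0.1810² + 0.1524² + 0.1048² + 0.1524² + 0.0571² + 0.1143² + 0.1810² + 0.0476² = 0.000090 + 0.032761 + 0.023226 + 0.010983 + 0.023226 + 0.003260 + 0.013064 + 0.032761 + 0.002266 = 0.141637
B = 1 / 0.141637 = 7.0603
Bₛ = (B − 1)/(n − 1) = (7.0603 − 1)/(9 − 1) = 6.0603/8 = 0.7575

0.76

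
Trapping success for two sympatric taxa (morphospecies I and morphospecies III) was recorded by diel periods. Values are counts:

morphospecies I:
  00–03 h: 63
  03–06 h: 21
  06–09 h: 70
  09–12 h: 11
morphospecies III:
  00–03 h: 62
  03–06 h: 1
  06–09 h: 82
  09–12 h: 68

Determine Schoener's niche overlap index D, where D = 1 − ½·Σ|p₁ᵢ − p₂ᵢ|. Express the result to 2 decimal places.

0.75

Proportions for morphospecies I (n=165): 63/165=0.3818, 21/165=0.1273, 70/165=0.4242, 11/165=0.0667
Proportions for morphospecies III (n=213): 62/213=0.2911, 1/213=0.0047, 82/213=0.3850, 68/213=0.3192
Σ|p₁ᵢ − p₂ᵢ| = 0.0907 + 0.1226 + 0.0392 + 0.2525 = 0.5050
D = 1 − ½ × 0.5050 = 1 − 0.25250 = 0.74750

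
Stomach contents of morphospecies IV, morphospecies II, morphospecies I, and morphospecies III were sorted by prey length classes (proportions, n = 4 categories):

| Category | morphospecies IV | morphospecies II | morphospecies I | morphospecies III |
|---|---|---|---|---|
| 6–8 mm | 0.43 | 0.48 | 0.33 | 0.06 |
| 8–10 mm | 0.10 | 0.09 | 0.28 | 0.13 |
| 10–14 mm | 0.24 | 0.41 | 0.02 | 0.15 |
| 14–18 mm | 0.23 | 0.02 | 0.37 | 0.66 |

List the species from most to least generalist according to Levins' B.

Σp_IVᵢ² = 0.43² + 0.10² + 0.24² + 0.23² = 0.1849 + 0.0100 + 0.0576 + 0.0529 = 0.3054
B_IV = 1 / 0.3054 = 3.2744
Σp_IIᵢ² = 0.48² + 0.09² + 0.41² + 0.02² = 0.2304 + 0.0081 + 0.1681 + 0.0004 = 0.4070
B_II = 1 / 0.4070 = 2.4570
Σp_Iᵢ² = 0.33² + 0.28² + 0.02² + 0.37² = 0.1089 + 0.0784 + 0.0004 + 0.1369 = 0.3246
B_I = 1 / 0.3246 = 3.0807
Σp_IIIᵢ² = 0.06² + 0.13² + 0.15² + 0.66² = 0.0036 + 0.0169 + 0.0225 + 0.4356 = 0.4786
B_III = 1 / 0.4786 = 2.0894
Ranking by B (broadest → narrowest): morphospecies IV (3.27) > morphospecies I (3.08) > morphospecies II (2.46) > morphospecies III (2.09)

morphospecies IV > morphospecies I > morphospecies II > morphospecies III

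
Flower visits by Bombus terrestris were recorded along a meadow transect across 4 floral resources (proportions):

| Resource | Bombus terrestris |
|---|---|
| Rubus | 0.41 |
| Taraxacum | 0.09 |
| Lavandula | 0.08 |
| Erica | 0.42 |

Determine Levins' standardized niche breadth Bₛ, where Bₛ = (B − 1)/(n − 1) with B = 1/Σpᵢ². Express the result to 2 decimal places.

Σpᵢ² = 0.41² + 0.09² + 0.08² + 0.42² = 0.1681 + 0.0081 + 0.0064 + 0.1764 = 0.3590
B = 1 / 0.3590 = 2.7855
Bₛ = (B − 1)/(n − 1) = (2.7855 − 1)/(4 − 1) = 1.7855/3 = 0.5952

0.60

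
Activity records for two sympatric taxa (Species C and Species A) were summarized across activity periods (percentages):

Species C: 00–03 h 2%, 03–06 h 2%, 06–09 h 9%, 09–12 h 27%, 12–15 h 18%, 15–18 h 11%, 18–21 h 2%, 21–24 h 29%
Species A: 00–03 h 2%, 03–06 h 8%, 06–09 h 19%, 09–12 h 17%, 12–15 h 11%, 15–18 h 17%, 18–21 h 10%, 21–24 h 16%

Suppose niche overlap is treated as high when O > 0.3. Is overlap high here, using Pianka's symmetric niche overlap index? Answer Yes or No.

Convert percentages to proportions (divide by 100).
Σ p₁ᵢp₂ᵢ = 0.0004 + 0.0016 + 0.0171 + 0.0459 + 0.0198 + 0.0187 + 0.0020 + 0.0464 = 0.1519
Σp_1ᵢ² = 0.02² + 0.02² + 0.09² + 0.27² + 0.18² + 0.11² + 0.02² + 0.29² = 0.0004 + 0.0004 + 0.0081 + 0.0729 + 0.0324 + 0.0121 + 0.0004 + 0.0841 = 0.2108
Σp_2ᵢ² = 0.02² + 0.08² + 0.19² + 0.17² + 0.11² + 0.17² + 0.10² + 0.16² = 0.0004 + 0.0064 + 0.0361 + 0.0289 + 0.0121 + 0.0289 + 0.0100 + 0.0256 = 0.1484
O = 0.1519 / √(0.2108 × 0.1484) = 0.1519 / 0.17687 = 0.8588
O = 0.8588 > 0.3 → Yes.

Yes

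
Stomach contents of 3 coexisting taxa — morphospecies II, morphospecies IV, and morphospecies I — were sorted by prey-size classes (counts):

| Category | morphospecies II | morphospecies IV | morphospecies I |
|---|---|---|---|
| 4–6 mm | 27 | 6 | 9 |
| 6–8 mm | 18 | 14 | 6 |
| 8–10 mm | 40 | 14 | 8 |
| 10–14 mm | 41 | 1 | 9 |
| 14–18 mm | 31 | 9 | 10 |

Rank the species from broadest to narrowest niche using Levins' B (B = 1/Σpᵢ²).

Proportions for morphospecies II (n=157): 27/157=0.1720, 18/157=0.1146, 40/157=0.2548, 41/157=0.2611, 31/157=0.1975
Proportions for morphospecies IV (n=44): 6/44=0.1364, 14/44=0.3182, 14/44=0.3182, 1/44=0.0227, 9/44=0.2045
Proportions for morphospecies I (n=42): 9/42=0.2143, 6/42=0.1429, 8/42=0.1905, 9/42=0.2143, 10/42=0.2381
Σp_IIᵢ² = 0.1720² + 0.1146² + 0.2548² + 0.2611² + 0.1975² = 0.029584 + 0.013133 + 0.064923 + 0.068173 + 0.039006 = 0.214819
B_II = 1 / 0.214819 = 4.6551
Σp_IVᵢ² = 0.1364² + 0.3182² + 0.3182² + 0.0227² + 0.2045² = 0.018605 + 0.101251 + 0.101251 + 0.000515 + 0.041820 = 0.263442
B_IV = 1 / 0.263442 = 3.7959
Σp_Iᵢ² = 0.2143² + 0.1429² + 0.1905² + 0.2143² + 0.2381² = 0.045924 + 0.020420 + 0.036290 + 0.045924 + 0.056692 = 0.205250
B_I = 1 / 0.205250 = 4.8721
Ranking by B (broadest → narrowest): morphospecies I (4.87) > morphospecies II (4.66) > morphospecies IV (3.80)

morphospecies I > morphospecies II > morphospecies IV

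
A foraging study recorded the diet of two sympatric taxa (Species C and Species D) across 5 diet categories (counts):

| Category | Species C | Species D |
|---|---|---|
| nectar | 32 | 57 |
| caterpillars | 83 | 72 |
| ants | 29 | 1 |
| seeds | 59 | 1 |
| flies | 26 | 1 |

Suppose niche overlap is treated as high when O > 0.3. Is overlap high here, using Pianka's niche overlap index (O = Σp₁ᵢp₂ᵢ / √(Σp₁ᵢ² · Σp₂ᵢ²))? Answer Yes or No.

Proportions for Species C (n=229): 32/229=0.1397, 83/229=0.3624, 29/229=0.1266, 59/229=0.2576, 26/229=0.1135
Proportions for Species D (n=132): 57/132=0.4318, 72/132=0.5455, 1/132=0.0076, 1/132=0.0076, 1/132=0.0076
Σ p₁ᵢp₂ᵢ = 0.060322 + 0.197689 + 0.000962 + 0.001958 + 0.000863 = 0.261794
Σp_1ᵢ² = 0.1397² + 0.3624² + 0.1266² + 0.2576² + 0.1135² = 0.019516 + 0.131334 + 0.016028 + 0.066358 + 0.012882 = 0.246118
Σp_2ᵢ² = 0.4318² + 0.5455² + 0.0076² + 0.0076² + 0.0076² = 0.186451 + 0.297570 + 0.000058 + 0.000058 + 0.000058 = 0.484195
O = 0.261794 / √(0.246118 × 0.484195) = 0.261794 / 0.3452088 = 0.7584
O = 0.7584 > 0.3 → Yes.

Yes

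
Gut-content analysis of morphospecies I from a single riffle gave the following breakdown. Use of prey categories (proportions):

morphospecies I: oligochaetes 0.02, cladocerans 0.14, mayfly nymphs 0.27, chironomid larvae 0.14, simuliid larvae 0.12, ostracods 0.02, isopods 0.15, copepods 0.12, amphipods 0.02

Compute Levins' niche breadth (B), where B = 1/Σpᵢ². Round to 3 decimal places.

Σpᵢ² = 0.02² + 0.14² + 0.27² + 0.14² + 0.12² + 0.02² + 0.15² + 0.12² + 0.02² = 0.0004 + 0.0196 + 0.0729 + 0.0196 + 0.0144 + 0.0004 + 0.0225 + 0.0144 + 0.0004 = 0.1646
B = 1 / 0.1646 = 6.07533

6.075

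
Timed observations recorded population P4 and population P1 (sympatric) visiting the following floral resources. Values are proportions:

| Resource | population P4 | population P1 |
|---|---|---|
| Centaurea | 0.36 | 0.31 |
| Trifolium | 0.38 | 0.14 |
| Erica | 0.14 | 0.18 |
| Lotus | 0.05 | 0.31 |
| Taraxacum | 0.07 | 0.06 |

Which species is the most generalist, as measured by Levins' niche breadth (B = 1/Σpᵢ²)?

Σp_P4ᵢ² = 0.36² + 0.38² + 0.14² + 0.05² + 0.07² = 0.1296 + 0.1444 + 0.0196 + 0.0025 + 0.0049 = 0.3010
B_P4 = 1 / 0.3010 = 3.3223
Σp_P1ᵢ² = 0.31² + 0.14² + 0.18² + 0.31² + 0.06² = 0.0961 + 0.0196 + 0.0324 + 0.0961 + 0.0036 = 0.2478
B_P1 = 1 / 0.2478 = 4.0355
Highest B → broadest niche (most generalist): population P1 (B = 4.04).

population P1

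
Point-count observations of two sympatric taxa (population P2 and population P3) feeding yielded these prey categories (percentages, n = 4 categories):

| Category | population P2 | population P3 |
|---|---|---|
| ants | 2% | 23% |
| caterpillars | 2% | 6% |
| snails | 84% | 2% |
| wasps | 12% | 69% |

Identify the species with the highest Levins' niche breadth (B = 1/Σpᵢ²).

population P3

Convert percentages to proportions (divide by 100).
Σp_P2ᵢ² = 0.02² + 0.02² + 0.84² + 0.12² = 0.0004 + 0.0004 + 0.7056 + 0.0144 = 0.7208
B_P2 = 1 / 0.7208 = 1.3873
Σp_P3ᵢ² = 0.23² + 0.06² + 0.02² + 0.69² = 0.0529 + 0.0036 + 0.0004 + 0.4761 = 0.5330
B_P3 = 1 / 0.5330 = 1.8762
Highest B → broadest niche (most generalist): population P3 (B = 1.88).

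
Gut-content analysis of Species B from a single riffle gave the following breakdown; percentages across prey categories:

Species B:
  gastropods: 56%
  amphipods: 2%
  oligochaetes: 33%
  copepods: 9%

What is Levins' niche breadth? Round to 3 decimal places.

2.320

Convert percentages to proportions (divide by 100).
Σpᵢ² = 0.56² + 0.02² + 0.33² + 0.09² = 0.3136 + 0.0004 + 0.1089 + 0.0081 = 0.4310
B = 1 / 0.4310 = 2.32019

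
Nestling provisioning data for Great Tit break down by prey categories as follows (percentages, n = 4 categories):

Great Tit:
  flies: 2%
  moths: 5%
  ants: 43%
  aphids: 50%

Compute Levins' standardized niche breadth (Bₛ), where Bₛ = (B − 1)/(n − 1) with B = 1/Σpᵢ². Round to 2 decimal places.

0.43

Convert percentages to proportions (divide by 100).
Σpᵢ² = 0.02² + 0.05² + 0.43² + 0.50² = 0.0004 + 0.0025 + 0.1849 + 0.2500 = 0.4378
B = 1 / 0.4378 = 2.2841
Bₛ = (B − 1)/(n − 1) = (2.2841 − 1)/(4 − 1) = 1.2841/3 = 0.4280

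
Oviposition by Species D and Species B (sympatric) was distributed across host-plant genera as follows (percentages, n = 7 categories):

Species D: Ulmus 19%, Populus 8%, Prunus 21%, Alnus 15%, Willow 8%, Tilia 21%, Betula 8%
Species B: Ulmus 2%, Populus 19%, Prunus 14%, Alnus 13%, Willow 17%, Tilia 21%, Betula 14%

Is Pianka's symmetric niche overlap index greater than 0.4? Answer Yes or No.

Yes

Convert percentages to proportions (divide by 100).
Σ p₁ᵢp₂ᵢ = 0.0038 + 0.0152 + 0.0294 + 0.0195 + 0.0136 + 0.0441 + 0.0112 = 0.1368
Σp_1ᵢ² = 0.19² + 0.08² + 0.21² + 0.15² + 0.08² + 0.21² + 0.08² = 0.0361 + 0.0064 + 0.0441 + 0.0225 + 0.0064 + 0.0441 + 0.0064 = 0.1660
Σp_2ᵢ² = 0.02² + 0.19² + 0.14² + 0.13² + 0.17² + 0.21² + 0.14² = 0.0004 + 0.0361 + 0.0196 + 0.0169 + 0.0289 + 0.0441 + 0.0196 = 0.1656
O = 0.1368 / √(0.1660 × 0.1656) = 0.1368 / 0.16580 = 0.8251
O = 0.8251 > 0.4 → Yes.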